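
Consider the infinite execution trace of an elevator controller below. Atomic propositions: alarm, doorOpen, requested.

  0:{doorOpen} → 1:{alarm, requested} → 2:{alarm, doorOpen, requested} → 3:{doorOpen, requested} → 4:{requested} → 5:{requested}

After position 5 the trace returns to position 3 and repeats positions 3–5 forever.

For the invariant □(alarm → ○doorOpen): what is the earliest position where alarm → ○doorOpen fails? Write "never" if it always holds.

never

alarm → ○doorOpen holds at every position 0..5, and those are all the positions the trace ever visits, so the invariant □(alarm → ○doorOpen) is never violated.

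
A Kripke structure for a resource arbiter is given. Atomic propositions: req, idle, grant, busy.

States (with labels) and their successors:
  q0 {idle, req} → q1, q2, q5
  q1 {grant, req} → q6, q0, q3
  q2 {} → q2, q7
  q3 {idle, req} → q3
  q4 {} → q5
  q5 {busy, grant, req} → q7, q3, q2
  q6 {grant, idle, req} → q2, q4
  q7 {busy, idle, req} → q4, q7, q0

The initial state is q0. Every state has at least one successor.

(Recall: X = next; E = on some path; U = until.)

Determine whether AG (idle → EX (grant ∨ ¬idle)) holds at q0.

Does not hold

States satisfying idle → EX (grant ∨ ¬idle): {q0, q1, q2, q4, q5, q6, q7}.
States satisfying AG (idle → EX (grant ∨ ¬idle)): ∅.
q3 is reachable from q0 and violates idle → EX (grant ∨ ¬idle), so AG fails at q0.
q0 ∉ Sat(AG (idle → EX (grant ∨ ¬idle))).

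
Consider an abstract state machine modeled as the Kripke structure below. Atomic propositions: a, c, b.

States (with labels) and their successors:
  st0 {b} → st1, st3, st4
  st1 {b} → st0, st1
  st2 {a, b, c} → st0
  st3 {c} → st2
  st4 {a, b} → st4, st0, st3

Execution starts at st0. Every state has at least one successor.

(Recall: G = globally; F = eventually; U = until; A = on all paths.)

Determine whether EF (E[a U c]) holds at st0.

Satisfied

States satisfying E[a U c]: {st2, st3, st4}.
States satisfying EF (E[a U c]): {st0, st1, st2, st3, st4}.
Some path from st0 reaches a state where E[a U c] holds.
st0 ∈ Sat(EF (E[a U c])).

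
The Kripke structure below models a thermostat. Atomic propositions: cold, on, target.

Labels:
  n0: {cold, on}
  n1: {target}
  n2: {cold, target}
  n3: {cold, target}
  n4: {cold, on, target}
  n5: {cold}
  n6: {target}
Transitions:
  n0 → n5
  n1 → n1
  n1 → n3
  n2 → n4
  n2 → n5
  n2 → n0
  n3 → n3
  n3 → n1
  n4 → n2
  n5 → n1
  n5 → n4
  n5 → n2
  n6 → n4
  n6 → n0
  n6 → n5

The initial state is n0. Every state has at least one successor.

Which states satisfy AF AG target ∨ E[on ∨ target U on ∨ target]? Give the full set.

{n0, n1, n2, n3, n4, n6}

States satisfying AG target: {n1, n3}.
States satisfying AF AG target: {n1, n3}.
States satisfying on ∨ target: {n0, n1, n2, n3, n4, n6}.
States satisfying E[on ∨ target U on ∨ target]: {n0, n1, n2, n3, n4, n6}.
States satisfying AF AG target ∨ E[on ∨ target U on ∨ target]: {n0, n1, n2, n3, n4, n6}.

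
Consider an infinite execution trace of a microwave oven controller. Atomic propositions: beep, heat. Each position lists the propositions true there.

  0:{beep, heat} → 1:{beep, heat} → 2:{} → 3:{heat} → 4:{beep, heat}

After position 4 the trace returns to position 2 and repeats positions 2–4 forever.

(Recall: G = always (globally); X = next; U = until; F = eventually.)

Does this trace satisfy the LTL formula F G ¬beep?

G ¬beep is false at every position 0..4, so it never becomes true and F G ¬beep fails.

Does not hold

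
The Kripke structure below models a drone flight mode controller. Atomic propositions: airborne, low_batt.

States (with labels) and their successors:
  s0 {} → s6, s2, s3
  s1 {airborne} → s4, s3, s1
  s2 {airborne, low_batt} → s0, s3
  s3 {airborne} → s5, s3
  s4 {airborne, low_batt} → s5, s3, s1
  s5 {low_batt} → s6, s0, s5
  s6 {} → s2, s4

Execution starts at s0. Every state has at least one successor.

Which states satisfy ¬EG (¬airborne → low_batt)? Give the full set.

States satisfying ¬airborne → low_batt: {s1, s2, s3, s4, s5}.
States satisfying EG (¬airborne → low_batt): {s1, s2, s3, s4, s5}.
States satisfying ¬EG (¬airborne → low_batt): {s0, s6}.

{s0, s6}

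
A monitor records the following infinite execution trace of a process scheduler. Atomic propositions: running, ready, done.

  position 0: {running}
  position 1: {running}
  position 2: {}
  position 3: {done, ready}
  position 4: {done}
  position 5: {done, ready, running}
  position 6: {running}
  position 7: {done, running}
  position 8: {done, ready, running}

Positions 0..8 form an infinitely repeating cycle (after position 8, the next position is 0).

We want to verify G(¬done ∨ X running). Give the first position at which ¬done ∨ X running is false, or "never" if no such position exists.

Check ¬done ∨ X running at each position in order: 0 ✓, 1 ✓, 2 ✓.
At position 3 the labels are {done, ready} and the next position 4 has {done}, so ¬done ∨ X running is false there. This is the first violation.

3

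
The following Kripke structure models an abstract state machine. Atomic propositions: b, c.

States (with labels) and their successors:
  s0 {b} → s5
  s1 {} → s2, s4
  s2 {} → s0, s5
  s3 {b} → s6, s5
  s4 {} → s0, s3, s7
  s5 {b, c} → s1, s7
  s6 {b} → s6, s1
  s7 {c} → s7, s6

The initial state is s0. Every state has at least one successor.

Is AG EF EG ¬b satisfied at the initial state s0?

Yes

States satisfying EF EG ¬b: {s0, s1, s2, s3, s4, s5, s6, s7}.
States satisfying AG EF EG ¬b: {s0, s1, s2, s3, s4, s5, s6, s7}.
Every state reachable from s0 satisfies EF EG ¬b.
s0 ∈ Sat(AG EF EG ¬b).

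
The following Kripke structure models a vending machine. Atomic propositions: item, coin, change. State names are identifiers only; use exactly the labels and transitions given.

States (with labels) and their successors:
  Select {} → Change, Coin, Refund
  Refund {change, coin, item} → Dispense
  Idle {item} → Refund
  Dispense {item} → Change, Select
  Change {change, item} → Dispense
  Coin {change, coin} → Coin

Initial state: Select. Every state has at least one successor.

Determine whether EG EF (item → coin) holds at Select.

Yes

States satisfying EF (item → coin): {Select, Refund, Idle, Dispense, Change, Coin}.
States satisfying EG EF (item → coin): {Select, Refund, Idle, Dispense, Change, Coin}.
Select ∈ Sat(EG EF (item → coin)).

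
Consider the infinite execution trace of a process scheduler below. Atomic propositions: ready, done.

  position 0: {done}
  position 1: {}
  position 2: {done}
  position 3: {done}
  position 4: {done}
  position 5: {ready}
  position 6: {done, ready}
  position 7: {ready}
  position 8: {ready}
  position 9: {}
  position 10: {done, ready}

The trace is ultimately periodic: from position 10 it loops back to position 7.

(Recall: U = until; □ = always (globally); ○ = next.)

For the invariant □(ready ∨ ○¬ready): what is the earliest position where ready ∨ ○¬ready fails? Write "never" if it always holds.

4

Check ready ∨ ○¬ready at each position in order: 0 ✓, 1 ✓, 2 ✓, 3 ✓.
At position 4 the labels are {done} and the next position 5 has {ready}, so ready ∨ ○¬ready is false there. This is the first violation.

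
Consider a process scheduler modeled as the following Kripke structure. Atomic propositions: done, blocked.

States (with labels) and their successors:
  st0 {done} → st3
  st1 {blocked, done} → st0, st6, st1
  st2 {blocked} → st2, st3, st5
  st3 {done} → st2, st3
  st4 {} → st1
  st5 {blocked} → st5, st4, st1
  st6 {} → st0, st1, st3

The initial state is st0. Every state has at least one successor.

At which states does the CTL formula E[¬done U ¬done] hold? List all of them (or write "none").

States satisfying ¬done: {st2, st4, st5, st6}.
States satisfying E[¬done U ¬done]: {st2, st4, st5, st6}.

{st2, st4, st5, st6}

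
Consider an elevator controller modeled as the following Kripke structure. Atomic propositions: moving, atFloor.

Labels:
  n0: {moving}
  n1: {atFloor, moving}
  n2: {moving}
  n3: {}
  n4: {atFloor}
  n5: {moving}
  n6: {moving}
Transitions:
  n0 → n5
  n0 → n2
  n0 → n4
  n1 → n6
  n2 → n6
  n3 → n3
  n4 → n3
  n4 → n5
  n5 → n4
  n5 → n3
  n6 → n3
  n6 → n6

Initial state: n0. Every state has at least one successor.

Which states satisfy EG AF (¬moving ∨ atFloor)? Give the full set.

States satisfying AF (¬moving ∨ atFloor): {n1, n3, n4, n5}.
States satisfying EG AF (¬moving ∨ atFloor): {n3, n4, n5}.

{n3, n4, n5}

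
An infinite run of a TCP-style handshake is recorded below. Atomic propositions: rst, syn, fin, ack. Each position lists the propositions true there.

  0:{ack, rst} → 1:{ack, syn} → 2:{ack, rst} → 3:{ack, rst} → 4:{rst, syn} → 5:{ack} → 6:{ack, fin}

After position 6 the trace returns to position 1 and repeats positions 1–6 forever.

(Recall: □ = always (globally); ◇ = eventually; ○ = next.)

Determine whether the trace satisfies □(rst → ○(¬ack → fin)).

rst → ○(¬ack → fin) must hold at every position from 0 onward. It fails at position 3, so □(rst → ○(¬ack → fin)) is false.
Positions where rst holds: 0, 2, 3, 4.
Check ○(¬ack → fin) at each: 0→ok, 2→ok, 3→fails, 4→ok.

Violated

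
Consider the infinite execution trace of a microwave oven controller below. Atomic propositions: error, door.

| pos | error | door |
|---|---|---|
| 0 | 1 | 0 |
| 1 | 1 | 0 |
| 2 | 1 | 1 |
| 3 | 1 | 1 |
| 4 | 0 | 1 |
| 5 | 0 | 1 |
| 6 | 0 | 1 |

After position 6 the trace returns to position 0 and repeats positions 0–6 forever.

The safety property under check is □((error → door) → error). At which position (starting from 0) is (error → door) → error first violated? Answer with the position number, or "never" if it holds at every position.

Check (error → door) → error at each position in order: 0 ✓, 1 ✓, 2 ✓, 3 ✓.
At position 4 the labels are {door}, so (error → door) → error is false there. This is the first violation.

4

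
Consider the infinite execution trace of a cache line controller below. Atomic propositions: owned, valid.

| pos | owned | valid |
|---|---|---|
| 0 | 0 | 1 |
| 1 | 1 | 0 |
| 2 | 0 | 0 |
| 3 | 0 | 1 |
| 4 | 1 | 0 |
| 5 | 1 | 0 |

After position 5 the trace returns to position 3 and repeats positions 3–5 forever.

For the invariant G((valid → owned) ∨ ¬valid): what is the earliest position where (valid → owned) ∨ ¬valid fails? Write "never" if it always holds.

0

At position 0 the labels are {valid}, so (valid → owned) ∨ ¬valid is false there. This is the first violation.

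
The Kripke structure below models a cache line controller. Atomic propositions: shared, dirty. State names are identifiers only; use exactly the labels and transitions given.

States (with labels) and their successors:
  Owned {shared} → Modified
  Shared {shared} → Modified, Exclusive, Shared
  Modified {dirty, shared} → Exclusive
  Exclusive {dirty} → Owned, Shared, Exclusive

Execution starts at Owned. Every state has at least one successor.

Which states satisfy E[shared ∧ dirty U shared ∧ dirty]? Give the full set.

{Modified}

States satisfying shared ∧ dirty: {Modified}.
States satisfying E[shared ∧ dirty U shared ∧ dirty]: {Modified}.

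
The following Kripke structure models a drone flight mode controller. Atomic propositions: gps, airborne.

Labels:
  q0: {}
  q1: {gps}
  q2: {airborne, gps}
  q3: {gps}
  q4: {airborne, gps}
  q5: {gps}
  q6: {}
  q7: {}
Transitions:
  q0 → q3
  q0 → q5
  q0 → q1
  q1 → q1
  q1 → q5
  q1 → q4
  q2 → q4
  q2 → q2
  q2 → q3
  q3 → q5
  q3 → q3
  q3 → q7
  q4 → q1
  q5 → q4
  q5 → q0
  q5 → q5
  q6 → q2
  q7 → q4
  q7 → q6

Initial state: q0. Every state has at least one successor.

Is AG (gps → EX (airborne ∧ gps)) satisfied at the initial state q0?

Violated

States satisfying gps → EX (airborne ∧ gps): {q0, q1, q2, q5, q6, q7}.
States satisfying AG (gps → EX (airborne ∧ gps)): ∅.
q3 is reachable from q0 and violates gps → EX (airborne ∧ gps), so AG fails at q0.
q0 ∉ Sat(AG (gps → EX (airborne ∧ gps))).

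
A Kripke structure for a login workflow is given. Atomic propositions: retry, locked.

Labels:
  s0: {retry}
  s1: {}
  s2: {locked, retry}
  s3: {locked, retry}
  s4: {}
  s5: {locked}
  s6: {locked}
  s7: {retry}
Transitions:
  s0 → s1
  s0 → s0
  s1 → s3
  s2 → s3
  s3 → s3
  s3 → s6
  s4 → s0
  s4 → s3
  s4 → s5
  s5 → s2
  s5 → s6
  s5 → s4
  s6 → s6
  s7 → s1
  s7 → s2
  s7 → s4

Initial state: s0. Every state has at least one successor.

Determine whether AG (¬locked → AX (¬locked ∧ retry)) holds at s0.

States satisfying ¬locked → AX (¬locked ∧ retry): {s2, s3, s5, s6}.
States satisfying AG (¬locked → AX (¬locked ∧ retry)): {s2, s3, s6}.
s0 is reachable from s0 and violates ¬locked → AX (¬locked ∧ retry), so AG fails at s0.
s0 ∉ Sat(AG (¬locked → AX (¬locked ∧ retry))).

Does not hold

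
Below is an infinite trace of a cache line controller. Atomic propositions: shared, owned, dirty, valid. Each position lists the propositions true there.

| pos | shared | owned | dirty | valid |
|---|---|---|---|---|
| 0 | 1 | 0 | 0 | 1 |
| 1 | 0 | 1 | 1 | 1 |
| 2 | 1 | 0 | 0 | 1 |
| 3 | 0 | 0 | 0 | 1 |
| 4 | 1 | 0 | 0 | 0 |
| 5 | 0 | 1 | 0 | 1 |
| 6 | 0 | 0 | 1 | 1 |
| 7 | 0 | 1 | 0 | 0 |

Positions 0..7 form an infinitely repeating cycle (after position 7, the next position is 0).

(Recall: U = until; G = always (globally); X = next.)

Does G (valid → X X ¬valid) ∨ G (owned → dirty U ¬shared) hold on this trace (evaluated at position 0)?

valid → X X ¬valid must hold at every position from 0 onward. It fails at position 0, so G (valid → X X ¬valid) is false.
Positions where valid holds: 0, 1, 2, 3, 5, 6.
Check X X ¬valid at each: 0→fails, 1→fails, 2→ok, 3→fails, 5→ok, 6→fails.
owned → dirty U ¬shared holds at every position 0..7, and those are all positions ever visited, so G (owned → dirty U ¬shared) holds.
Positions where owned holds: 1, 5, 7.
Check dirty U ¬shared at each: 1→ok, 5→ok, 7→ok.
At position 0: G (valid → X X ¬valid) is false; G (owned → dirty U ¬shared) is true; so G (valid → X X ¬valid) ∨ G (owned → dirty U ¬shared) is true.

Yes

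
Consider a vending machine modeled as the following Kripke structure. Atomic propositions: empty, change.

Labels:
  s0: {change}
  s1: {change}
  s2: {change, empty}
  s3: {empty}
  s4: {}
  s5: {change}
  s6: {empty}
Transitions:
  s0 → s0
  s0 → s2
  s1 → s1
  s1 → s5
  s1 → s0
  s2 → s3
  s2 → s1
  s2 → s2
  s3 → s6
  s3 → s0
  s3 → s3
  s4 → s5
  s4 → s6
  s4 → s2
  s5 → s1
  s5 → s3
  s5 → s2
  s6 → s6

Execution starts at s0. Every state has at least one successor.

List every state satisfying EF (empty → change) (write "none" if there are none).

{s0, s1, s2, s3, s4, s5}

States satisfying empty → change: {s0, s1, s2, s4, s5}.
States satisfying EF (empty → change): {s0, s1, s2, s3, s4, s5}.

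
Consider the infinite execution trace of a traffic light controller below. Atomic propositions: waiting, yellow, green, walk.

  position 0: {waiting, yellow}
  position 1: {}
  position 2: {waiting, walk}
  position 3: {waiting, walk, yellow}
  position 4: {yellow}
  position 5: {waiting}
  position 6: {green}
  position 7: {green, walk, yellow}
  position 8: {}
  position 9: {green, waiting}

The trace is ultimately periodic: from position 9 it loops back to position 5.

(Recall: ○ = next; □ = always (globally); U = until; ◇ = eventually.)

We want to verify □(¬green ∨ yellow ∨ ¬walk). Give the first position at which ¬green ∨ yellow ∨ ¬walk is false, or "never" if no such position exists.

¬green ∨ yellow ∨ ¬walk holds at every position 0..9, and those are all the positions the trace ever visits, so the invariant □(¬green ∨ yellow ∨ ¬walk) is never violated.

never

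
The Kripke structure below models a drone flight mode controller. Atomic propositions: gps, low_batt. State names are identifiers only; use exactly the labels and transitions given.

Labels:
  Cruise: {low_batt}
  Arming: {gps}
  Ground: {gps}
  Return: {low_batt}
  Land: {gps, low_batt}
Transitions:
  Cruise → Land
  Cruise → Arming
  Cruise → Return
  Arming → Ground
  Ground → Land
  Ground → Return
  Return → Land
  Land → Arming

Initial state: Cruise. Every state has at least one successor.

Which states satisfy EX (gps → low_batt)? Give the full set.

States satisfying gps → low_batt: {Cruise, Return, Land}.
States satisfying EX (gps → low_batt): {Cruise, Ground, Return}.

{Cruise, Ground, Return}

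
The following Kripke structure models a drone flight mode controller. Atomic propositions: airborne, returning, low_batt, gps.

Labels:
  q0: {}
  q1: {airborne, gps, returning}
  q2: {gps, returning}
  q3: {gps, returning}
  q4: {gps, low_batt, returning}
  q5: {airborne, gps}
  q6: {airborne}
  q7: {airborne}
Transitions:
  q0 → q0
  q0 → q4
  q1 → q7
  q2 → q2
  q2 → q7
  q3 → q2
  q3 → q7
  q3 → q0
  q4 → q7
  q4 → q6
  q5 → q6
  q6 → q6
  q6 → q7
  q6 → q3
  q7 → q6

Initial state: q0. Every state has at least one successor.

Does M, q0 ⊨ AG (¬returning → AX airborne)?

States satisfying ¬returning → AX airborne: {q1, q2, q3, q4, q5, q7}.
States satisfying AG (¬returning → AX airborne): ∅.
q0 is reachable from q0 and violates ¬returning → AX airborne, so AG fails at q0.
q0 ∉ Sat(AG (¬returning → AX airborne)).

Violated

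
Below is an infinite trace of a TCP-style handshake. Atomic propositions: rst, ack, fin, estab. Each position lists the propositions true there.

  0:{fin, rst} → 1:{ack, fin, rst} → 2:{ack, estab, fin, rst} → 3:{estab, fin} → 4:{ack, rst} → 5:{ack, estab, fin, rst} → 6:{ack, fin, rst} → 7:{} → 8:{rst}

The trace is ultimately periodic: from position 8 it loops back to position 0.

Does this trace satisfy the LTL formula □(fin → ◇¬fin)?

Holds

fin → ◇¬fin holds at every position 0..8, and those are all positions ever visited, so □(fin → ◇¬fin) holds.
Positions where fin holds: 0, 1, 2, 3, 5, 6.
Check ◇¬fin at each: 0→ok, 1→ok, 2→ok, 3→ok, 5→ok, 6→ok.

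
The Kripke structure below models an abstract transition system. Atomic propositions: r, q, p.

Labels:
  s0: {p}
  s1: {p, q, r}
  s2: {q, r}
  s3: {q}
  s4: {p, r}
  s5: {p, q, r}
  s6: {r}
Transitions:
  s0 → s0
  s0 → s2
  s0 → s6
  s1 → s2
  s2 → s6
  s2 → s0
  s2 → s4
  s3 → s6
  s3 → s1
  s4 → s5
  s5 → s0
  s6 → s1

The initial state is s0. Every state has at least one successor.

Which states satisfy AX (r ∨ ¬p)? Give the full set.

States satisfying r ∨ ¬p: {s1, s2, s3, s4, s5, s6}.
States satisfying AX (r ∨ ¬p): {s1, s3, s4, s6}.

{s1, s3, s4, s6}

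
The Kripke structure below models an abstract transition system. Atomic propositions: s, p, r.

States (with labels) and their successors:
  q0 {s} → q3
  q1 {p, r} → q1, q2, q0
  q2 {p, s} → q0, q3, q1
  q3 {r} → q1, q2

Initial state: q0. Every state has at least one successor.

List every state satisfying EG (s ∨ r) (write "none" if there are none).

States satisfying s ∨ r: {q0, q1, q2, q3}.
States satisfying EG (s ∨ r): {q0, q1, q2, q3}.

{q0, q1, q2, q3}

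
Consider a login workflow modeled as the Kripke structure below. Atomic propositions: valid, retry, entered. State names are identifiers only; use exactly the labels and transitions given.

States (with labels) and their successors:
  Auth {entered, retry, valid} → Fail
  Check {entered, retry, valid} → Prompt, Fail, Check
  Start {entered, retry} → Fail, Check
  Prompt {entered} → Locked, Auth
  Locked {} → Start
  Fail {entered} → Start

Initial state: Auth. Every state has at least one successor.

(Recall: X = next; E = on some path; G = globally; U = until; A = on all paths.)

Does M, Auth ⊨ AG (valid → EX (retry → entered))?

Yes

States satisfying valid → EX (retry → entered): {Auth, Check, Start, Prompt, Locked, Fail}.
States satisfying AG (valid → EX (retry → entered)): {Auth, Check, Start, Prompt, Locked, Fail}.
Every state reachable from Auth satisfies valid → EX (retry → entered).
Auth ∈ Sat(AG (valid → EX (retry → entered))).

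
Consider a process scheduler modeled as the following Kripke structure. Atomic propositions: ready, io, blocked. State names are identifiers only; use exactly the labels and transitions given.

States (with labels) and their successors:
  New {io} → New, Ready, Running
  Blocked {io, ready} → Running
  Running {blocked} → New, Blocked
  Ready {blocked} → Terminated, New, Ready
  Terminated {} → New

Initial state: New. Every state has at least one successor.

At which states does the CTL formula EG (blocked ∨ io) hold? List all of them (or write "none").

{New, Blocked, Running, Ready}

States satisfying blocked ∨ io: {New, Blocked, Running, Ready}.
States satisfying EG (blocked ∨ io): {New, Blocked, Running, Ready}.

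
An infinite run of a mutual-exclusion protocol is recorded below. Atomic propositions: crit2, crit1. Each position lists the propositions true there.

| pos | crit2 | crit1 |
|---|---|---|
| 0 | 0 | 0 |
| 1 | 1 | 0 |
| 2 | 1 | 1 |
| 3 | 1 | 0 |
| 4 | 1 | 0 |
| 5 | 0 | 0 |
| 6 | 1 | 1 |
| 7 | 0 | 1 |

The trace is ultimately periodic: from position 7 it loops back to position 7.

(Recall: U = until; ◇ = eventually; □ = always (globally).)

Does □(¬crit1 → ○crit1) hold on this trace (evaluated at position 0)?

¬crit1 → ○crit1 must hold at every position from 0 onward. It fails at position 0, so □(¬crit1 → ○crit1) is false.
Positions where ¬crit1 holds: 0, 1, 3, 4, 5.
Check ○crit1 at each: 0→fails, 1→ok, 3→fails, 4→fails, 5→ok.

Does not hold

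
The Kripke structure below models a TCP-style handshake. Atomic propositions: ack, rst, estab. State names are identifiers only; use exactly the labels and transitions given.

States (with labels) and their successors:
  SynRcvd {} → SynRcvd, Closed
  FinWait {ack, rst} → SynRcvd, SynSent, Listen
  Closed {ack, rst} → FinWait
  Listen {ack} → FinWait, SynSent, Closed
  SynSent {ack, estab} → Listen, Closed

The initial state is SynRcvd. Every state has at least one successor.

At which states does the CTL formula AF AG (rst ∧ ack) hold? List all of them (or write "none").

States satisfying AG (rst ∧ ack): ∅.
States satisfying AF AG (rst ∧ ack): ∅.

none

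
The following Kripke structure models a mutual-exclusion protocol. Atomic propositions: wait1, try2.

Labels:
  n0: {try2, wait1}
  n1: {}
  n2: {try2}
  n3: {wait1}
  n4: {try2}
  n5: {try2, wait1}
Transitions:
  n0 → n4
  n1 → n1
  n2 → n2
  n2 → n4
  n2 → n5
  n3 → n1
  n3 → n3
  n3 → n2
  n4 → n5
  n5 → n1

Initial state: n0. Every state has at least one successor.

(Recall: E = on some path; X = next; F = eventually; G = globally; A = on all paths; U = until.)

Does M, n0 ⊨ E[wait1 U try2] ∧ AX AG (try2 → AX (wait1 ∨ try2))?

Does not hold

States satisfying wait1: {n0, n3, n5}.
States satisfying try2: {n0, n2, n4, n5}.
States satisfying E[wait1 U try2]: {n0, n2, n3, n4, n5}.
States satisfying AG (try2 → AX (wait1 ∨ try2)): {n1}.
States satisfying AX AG (try2 → AX (wait1 ∨ try2)): {n1, n5}.
States satisfying E[wait1 U try2] ∧ AX AG (try2 → AX (wait1 ∨ try2)): {n5}.
n0 ∉ Sat(E[wait1 U try2] ∧ AX AG (try2 → AX (wait1 ∨ try2))).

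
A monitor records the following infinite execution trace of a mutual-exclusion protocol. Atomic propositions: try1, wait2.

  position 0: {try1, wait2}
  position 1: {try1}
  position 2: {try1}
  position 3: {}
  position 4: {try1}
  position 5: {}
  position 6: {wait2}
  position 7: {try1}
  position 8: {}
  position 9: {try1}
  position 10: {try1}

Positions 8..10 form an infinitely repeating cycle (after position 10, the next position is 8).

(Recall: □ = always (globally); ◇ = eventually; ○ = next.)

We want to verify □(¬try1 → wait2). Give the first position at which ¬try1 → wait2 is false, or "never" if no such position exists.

3

Check ¬try1 → wait2 at each position in order: 0 ✓, 1 ✓, 2 ✓.
At position 3 the labels are {}, so ¬try1 → wait2 is false there. This is the first violation.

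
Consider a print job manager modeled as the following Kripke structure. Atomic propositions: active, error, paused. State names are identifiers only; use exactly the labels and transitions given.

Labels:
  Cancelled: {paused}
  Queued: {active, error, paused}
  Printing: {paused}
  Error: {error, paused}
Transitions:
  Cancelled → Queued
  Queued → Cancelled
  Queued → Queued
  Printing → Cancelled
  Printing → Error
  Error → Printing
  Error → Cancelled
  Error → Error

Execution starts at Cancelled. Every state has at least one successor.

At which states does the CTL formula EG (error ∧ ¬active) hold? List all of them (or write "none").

{Error}

States satisfying error ∧ ¬active: {Error}.
States satisfying EG (error ∧ ¬active): {Error}.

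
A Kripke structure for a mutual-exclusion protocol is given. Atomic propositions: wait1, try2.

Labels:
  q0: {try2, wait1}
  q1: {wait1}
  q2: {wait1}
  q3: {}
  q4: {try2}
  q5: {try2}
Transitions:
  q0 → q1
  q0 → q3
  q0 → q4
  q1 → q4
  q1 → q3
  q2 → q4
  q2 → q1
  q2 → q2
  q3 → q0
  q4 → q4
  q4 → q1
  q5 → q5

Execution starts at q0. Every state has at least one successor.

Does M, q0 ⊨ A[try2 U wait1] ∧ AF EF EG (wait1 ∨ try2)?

States satisfying try2: {q0, q4, q5}.
States satisfying wait1: {q0, q1, q2}.
States satisfying A[try2 U wait1]: {q0, q1, q2}.
States satisfying EF EG (wait1 ∨ try2): {q0, q1, q2, q3, q4, q5}.
States satisfying AF EF EG (wait1 ∨ try2): {q0, q1, q2, q3, q4, q5}.
States satisfying A[try2 U wait1] ∧ AF EF EG (wait1 ∨ try2): {q0, q1, q2}.
q0 ∈ Sat(A[try2 U wait1] ∧ AF EF EG (wait1 ∨ try2)).

Yes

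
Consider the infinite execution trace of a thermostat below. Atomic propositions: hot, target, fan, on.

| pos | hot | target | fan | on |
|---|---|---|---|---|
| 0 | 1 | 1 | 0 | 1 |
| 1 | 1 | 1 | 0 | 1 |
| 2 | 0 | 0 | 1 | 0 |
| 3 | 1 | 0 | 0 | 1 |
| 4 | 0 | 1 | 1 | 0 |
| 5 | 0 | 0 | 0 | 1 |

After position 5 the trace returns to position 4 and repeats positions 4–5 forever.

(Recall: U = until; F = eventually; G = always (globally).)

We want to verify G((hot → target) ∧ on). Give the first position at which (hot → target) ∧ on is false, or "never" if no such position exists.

2

Check (hot → target) ∧ on at each position in order: 0 ✓, 1 ✓.
At position 2 the labels are {fan}, so (hot → target) ∧ on is false there. This is the first violation.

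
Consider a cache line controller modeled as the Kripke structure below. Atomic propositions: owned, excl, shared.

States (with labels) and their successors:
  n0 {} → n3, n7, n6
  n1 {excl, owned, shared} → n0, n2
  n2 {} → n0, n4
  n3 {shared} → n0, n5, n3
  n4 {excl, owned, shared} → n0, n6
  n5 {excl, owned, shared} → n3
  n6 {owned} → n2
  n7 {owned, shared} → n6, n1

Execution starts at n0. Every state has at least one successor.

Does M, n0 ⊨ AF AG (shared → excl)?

Violated

States satisfying AG (shared → excl): ∅.
States satisfying AF AG (shared → excl): ∅.
There is a path from n0 along which AG (shared → excl) never holds.
n0 ∉ Sat(AF AG (shared → excl)).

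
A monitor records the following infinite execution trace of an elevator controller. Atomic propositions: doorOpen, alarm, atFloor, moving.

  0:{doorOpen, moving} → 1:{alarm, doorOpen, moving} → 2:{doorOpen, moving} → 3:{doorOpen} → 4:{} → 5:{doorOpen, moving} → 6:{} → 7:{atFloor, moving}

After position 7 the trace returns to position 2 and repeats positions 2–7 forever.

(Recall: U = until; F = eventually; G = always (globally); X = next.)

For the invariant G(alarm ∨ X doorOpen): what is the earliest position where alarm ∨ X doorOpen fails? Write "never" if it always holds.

3

Check alarm ∨ X doorOpen at each position in order: 0 ✓, 1 ✓, 2 ✓.
At position 3 the labels are {doorOpen} and the next position 4 has {}, so alarm ∨ X doorOpen is false there. This is the first violation.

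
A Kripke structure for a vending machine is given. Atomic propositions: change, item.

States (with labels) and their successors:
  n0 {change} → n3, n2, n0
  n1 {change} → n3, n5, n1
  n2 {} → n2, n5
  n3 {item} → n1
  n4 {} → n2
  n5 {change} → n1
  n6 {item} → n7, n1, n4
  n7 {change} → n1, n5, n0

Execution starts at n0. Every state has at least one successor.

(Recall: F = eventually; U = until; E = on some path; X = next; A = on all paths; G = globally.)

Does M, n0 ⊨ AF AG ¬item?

States satisfying AG ¬item: ∅.
States satisfying AF AG ¬item: ∅.
There is a path from n0 along which AG ¬item never holds.
n0 ∉ Sat(AF AG ¬item).

Violated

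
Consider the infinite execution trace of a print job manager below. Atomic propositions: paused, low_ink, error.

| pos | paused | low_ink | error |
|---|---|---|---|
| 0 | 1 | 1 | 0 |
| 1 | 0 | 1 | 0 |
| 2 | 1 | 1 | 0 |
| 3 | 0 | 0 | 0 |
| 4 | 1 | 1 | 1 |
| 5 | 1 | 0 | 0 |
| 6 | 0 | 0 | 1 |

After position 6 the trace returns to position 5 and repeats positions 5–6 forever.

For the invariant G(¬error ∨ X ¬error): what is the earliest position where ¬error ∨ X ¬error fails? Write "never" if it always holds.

¬error ∨ X ¬error holds at every position 0..6, and those are all the positions the trace ever visits, so the invariant G(¬error ∨ X ¬error) is never violated.

never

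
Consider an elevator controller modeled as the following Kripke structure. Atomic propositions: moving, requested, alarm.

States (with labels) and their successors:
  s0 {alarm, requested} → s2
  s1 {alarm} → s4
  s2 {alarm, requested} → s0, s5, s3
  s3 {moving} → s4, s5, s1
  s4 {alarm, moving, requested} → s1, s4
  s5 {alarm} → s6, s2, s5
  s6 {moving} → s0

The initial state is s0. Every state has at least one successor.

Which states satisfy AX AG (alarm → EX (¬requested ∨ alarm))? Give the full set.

{s0, s1, s2, s3, s4, s5, s6}

States satisfying AG (alarm → EX (¬requested ∨ alarm)): {s0, s1, s2, s3, s4, s5, s6}.
States satisfying AX AG (alarm → EX (¬requested ∨ alarm)): {s0, s1, s2, s3, s4, s5, s6}.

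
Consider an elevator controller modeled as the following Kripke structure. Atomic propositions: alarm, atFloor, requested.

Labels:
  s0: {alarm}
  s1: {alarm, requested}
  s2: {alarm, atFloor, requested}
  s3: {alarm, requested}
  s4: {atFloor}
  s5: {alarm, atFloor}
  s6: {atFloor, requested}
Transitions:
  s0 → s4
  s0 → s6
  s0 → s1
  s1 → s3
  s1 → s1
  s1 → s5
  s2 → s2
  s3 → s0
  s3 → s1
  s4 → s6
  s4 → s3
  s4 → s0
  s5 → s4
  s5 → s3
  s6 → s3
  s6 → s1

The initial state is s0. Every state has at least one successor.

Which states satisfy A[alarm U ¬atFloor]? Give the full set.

States satisfying alarm: {s0, s1, s2, s3, s5}.
States satisfying ¬atFloor: {s0, s1, s3}.
States satisfying A[alarm U ¬atFloor]: {s0, s1, s3}.

{s0, s1, s3}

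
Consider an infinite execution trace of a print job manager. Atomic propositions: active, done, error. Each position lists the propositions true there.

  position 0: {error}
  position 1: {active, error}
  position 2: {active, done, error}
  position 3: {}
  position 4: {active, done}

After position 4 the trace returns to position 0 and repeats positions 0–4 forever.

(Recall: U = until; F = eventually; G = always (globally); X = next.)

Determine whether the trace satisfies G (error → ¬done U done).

error → ¬done U done holds at every position 0..4, and those are all positions ever visited, so G (error → ¬done U done) holds.
Positions where error holds: 0, 1, 2.
Check ¬done U done at each: 0→ok, 1→ok, 2→ok.

Holds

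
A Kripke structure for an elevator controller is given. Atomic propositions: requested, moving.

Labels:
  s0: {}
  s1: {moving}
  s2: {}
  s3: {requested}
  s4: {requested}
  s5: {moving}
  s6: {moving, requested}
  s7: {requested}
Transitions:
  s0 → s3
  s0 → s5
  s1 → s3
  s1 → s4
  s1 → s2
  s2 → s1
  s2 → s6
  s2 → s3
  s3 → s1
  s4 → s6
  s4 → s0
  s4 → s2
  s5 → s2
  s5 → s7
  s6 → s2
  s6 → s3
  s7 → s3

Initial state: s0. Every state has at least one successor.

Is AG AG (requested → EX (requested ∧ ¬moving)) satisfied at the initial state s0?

Does not hold

States satisfying AG (requested → EX (requested ∧ ¬moving)): ∅.
States satisfying AG AG (requested → EX (requested ∧ ¬moving)): ∅.
s0 is reachable from s0 and violates AG (requested → EX (requested ∧ ¬moving)), so AG fails at s0.
s0 ∉ Sat(AG AG (requested → EX (requested ∧ ¬moving))).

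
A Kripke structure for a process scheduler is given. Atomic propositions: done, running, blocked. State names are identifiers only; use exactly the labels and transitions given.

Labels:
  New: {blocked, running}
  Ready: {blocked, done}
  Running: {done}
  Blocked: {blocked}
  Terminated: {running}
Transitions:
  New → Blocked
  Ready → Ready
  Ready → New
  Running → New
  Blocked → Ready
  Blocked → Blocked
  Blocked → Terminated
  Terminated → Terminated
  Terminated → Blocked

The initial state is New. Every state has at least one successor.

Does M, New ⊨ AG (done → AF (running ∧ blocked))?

States satisfying done → AF (running ∧ blocked): {New, Running, Blocked, Terminated}.
States satisfying AG (done → AF (running ∧ blocked)): ∅.
Ready is reachable from New and violates done → AF (running ∧ blocked), so AG fails at New.
New ∉ Sat(AG (done → AF (running ∧ blocked))).

Violated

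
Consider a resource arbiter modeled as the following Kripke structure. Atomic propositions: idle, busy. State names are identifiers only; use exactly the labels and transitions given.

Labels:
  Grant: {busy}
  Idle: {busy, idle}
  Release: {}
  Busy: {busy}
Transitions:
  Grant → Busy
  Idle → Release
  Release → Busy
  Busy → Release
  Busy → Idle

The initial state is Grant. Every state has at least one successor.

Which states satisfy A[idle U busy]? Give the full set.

{Grant, Idle, Busy}

States satisfying idle: {Idle}.
States satisfying busy: {Grant, Idle, Busy}.
States satisfying A[idle U busy]: {Grant, Idle, Busy}.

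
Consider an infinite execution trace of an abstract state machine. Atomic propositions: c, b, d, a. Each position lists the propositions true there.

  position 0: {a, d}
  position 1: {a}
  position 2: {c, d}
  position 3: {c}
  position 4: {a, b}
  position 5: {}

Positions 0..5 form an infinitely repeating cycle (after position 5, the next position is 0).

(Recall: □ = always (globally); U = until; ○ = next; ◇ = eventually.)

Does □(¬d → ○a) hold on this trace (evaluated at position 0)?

Violated

¬d → ○a must hold at every position from 0 onward. It fails at position 1, so □(¬d → ○a) is false.
Positions where ¬d holds: 1, 3, 4, 5.
Check ○a at each: 1→fails, 3→ok, 4→fails, 5→ok.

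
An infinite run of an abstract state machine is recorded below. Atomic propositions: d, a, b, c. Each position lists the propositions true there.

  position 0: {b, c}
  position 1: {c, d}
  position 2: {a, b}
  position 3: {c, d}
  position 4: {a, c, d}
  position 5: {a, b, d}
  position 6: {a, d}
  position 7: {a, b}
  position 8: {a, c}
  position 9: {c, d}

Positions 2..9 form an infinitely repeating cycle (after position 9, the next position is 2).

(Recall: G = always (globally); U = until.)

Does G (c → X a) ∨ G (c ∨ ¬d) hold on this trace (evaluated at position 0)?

c → X a must hold at every position from 0 onward. It fails at position 0, so G (c → X a) is false.
Positions where c holds: 0, 1, 3, 4, 8, 9.
Check X a at each: 0→fails, 1→ok, 3→ok, 4→ok, 8→fails, 9→ok.
c ∨ ¬d must hold at every position from 0 onward. It fails at position 5, so G (c ∨ ¬d) is false.
At position 0: G (c → X a) is false; G (c ∨ ¬d) is false; so G (c → X a) ∨ G (c ∨ ¬d) is false.

Does not hold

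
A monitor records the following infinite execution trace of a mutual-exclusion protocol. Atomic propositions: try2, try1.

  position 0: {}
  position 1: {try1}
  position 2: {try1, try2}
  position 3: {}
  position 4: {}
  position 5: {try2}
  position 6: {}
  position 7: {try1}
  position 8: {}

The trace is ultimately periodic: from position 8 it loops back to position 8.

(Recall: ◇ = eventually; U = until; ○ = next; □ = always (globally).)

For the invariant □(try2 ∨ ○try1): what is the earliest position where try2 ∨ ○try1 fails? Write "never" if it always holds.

Check try2 ∨ ○try1 at each position in order: 0 ✓, 1 ✓, 2 ✓.
At position 3 the labels are {} and the next position 4 has {}, so try2 ∨ ○try1 is false there. This is the first violation.

3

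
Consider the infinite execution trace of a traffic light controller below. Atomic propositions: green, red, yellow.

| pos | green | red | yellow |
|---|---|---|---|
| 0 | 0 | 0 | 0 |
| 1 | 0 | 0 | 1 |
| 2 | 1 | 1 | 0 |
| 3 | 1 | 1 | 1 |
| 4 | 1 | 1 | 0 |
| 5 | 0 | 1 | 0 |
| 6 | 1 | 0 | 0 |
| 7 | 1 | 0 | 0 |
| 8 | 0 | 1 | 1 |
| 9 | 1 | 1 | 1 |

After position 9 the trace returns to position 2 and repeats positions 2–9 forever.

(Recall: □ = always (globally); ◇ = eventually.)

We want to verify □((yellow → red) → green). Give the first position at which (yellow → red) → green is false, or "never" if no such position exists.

At position 0 the labels are {}, so (yellow → red) → green is false there. This is the first violation.

0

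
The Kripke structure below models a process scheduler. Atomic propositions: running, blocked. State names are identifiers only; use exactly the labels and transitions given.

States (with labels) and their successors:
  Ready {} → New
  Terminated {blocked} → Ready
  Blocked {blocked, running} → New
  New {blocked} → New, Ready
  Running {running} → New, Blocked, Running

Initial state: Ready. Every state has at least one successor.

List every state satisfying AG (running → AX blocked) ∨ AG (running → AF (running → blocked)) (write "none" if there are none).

States satisfying running → AX blocked: {Ready, Terminated, Blocked, New}.
States satisfying AG (running → AX blocked): {Ready, Terminated, Blocked, New}.
States satisfying running → AF (running → blocked): {Ready, Terminated, Blocked, New}.
States satisfying AG (running → AF (running → blocked)): {Ready, Terminated, Blocked, New}.
States satisfying AG (running → AX blocked) ∨ AG (running → AF (running → blocked)): {Ready, Terminated, Blocked, New}.

{Ready, Terminated, Blocked, New}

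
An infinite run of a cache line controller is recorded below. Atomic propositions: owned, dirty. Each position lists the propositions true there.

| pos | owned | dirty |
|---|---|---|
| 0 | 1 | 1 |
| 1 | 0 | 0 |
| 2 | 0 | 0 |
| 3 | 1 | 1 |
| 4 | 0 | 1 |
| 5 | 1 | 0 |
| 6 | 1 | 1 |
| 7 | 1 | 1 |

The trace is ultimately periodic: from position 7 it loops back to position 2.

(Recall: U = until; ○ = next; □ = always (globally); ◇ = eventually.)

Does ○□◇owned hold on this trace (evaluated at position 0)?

Satisfied

The position after 0 is 1; □◇owned is true there.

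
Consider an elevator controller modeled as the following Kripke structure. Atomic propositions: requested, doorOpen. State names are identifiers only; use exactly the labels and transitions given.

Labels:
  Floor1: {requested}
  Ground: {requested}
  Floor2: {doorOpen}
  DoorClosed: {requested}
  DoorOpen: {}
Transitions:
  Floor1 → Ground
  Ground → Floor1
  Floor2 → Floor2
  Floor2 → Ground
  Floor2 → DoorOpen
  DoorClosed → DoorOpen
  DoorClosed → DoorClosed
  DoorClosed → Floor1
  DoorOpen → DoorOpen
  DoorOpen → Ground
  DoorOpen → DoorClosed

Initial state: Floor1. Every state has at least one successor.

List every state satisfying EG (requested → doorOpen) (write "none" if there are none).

{Floor2, DoorOpen}

States satisfying requested → doorOpen: {Floor2, DoorOpen}.
States satisfying EG (requested → doorOpen): {Floor2, DoorOpen}.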